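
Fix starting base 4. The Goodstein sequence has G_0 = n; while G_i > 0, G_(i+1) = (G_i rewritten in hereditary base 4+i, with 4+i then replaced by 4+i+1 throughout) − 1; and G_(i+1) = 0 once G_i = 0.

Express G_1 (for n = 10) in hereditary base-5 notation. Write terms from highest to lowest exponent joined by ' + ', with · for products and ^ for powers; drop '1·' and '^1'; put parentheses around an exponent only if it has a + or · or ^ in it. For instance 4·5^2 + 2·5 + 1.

2·5 + 1

[0] 10 ≡ 2·4 + 2 (base 4). Lift 5: 12. −1: 11.
[1] 11 ≡ 2·5 + 1 (base 5). Lift 6: 13. −1: 12.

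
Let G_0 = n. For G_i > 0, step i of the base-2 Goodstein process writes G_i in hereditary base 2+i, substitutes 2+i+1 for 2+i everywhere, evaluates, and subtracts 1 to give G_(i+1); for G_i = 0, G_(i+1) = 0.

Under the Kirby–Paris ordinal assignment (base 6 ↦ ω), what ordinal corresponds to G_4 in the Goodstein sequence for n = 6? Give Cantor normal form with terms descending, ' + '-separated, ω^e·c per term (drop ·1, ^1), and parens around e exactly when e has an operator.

[0] 6 ≡ 2^2 + 2 (base 2). Lift 3: 30. −1: 29.
[1] 29 ≡ 3^3 + 2 (base 3). Lift 4: 258. −1: 257.
[2] 257 ≡ 4^4 + 1 (base 4). Lift 5: 3126. −1: 3125.
[3] 3125 ≡ 5^5 (base 5). Lift 6: 46656. −1: 46655.
[4] 46655 ≡ 5·6^5 + 5·6^4 + 5·6^3 + 5·6^2 + 5·6 + 5 (base 6). Lift 7: 98040. −1: 98039.

ω^5·5 + ω^4·5 + ω^3·5 + ω^2·5 + ω·5 + 5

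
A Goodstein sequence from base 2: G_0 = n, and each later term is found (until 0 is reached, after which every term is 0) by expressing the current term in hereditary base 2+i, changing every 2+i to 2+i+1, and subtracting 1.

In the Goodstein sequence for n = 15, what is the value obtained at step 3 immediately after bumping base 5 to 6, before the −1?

(0) 15|_2 = 2^(2 + 1) + 2^2 + 2 + 1 ↦ 3^(3 + 1) + 3^3 + 3 + 1|_3 = 112 ⇒ 111
(1) 111|_3 = 3^(3 + 1) + 3^3 + 3 ↦ 4^(4 + 1) + 4^4 + 4|_4 = 1284 ⇒ 1283
(2) 1283|_4 = 4^(4 + 1) + 4^4 + 3 ↦ 5^(5 + 1) + 5^5 + 3|_5 = 18753 ⇒ 18752
(3) 18752|_5 = 5^(5 + 1) + 5^5 + 2 ↦ 6^(6 + 1) + 6^6 + 2|_6 = 326594 ⇒ 326593

326594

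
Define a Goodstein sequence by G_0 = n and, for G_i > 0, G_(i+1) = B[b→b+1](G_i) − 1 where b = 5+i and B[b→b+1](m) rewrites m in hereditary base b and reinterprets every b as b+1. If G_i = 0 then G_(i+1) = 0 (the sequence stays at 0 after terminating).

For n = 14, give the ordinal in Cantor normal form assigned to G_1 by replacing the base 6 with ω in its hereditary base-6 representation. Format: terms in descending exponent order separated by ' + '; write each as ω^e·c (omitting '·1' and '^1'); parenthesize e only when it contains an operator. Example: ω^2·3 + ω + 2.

ω·2 + 3

(0) 14|_5 = 2·5 + 4 ↦ 2·6 + 4|_6 = 16 ⇒ 15
(1) 15|_6 = 2·6 + 3 ↦ 2·7 + 3|_7 = 17 ⇒ 16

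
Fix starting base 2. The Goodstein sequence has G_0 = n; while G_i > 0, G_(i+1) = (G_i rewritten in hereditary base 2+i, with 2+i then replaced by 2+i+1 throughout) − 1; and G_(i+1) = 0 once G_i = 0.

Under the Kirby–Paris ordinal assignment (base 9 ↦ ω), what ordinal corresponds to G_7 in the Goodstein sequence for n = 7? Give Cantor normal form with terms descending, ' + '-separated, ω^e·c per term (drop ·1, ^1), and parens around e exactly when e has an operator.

[0] 7 ≡ 2^2 + 2 + 1 (base 2). Lift 3: 31. −1: 30.
[1] 30 ≡ 3^3 + 3 (base 3). Lift 4: 260. −1: 259.
[2] 259 ≡ 4^4 + 3 (base 4). Lift 5: 3128. −1: 3127.
[3] 3127 ≡ 5^5 + 2 (base 5). Lift 6: 46658. −1: 46657.
[4] 46657 ≡ 6^6 + 1 (base 6). Lift 7: 823544. −1: 823543.
[5] 823543 ≡ 7^7 (base 7). Lift 8: 16777216. −1: 16777215.
[6] 16777215 ≡ 7·8^7 + 7·8^6 + 7·8^5 + 7·8^4 + 7·8^3 + 7·8^2 + 7·8 + 7 (base 8). Lift 9: 37665880. −1: 37665879.

ω^7·7 + ω^6·7 + ω^5·7 + ω^4·7 + ω^3·7 + ω^2·7 + ω·7 + 6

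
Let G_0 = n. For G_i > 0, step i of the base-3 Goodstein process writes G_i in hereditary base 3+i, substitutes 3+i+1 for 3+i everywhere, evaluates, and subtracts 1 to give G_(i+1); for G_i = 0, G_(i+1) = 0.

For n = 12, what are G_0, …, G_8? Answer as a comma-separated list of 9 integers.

G_0=12  [base 3] 3^2 + 3  →[3↦4]→  4^2 + 4 = 20  −1 ⇒ G_1=19
G_1=19  [base 4] 4^2 + 3  →[4↦5]→  5^2 + 3 = 28  −1 ⇒ G_2=27
G_2=27  [base 5] 5^2 + 2  →[5↦6]→  6^2 + 2 = 38  −1 ⇒ G_3=37
G_3=37  [base 6] 6^2 + 1  →[6↦7]→  7^2 + 1 = 50  −1 ⇒ G_4=49
G_4=49  [base 7] 7^2  →[7↦8]→  8^2 = 64  −1 ⇒ G_5=63
G_5=63  [base 8] 7·8 + 7  →[8↦9]→  7·9 + 7 = 70  −1 ⇒ G_6=69
G_6=69  [base 9] 7·9 + 6  →[9↦10]→  7·10 + 6 = 76  −1 ⇒ G_7=75
G_7=75  [base 10] 7·10 + 5  →[10↦11]→  7·11 + 5 = 82  −1 ⇒ G_8=81

12, 19, 27, 37, 49, 63, 69, 75, 81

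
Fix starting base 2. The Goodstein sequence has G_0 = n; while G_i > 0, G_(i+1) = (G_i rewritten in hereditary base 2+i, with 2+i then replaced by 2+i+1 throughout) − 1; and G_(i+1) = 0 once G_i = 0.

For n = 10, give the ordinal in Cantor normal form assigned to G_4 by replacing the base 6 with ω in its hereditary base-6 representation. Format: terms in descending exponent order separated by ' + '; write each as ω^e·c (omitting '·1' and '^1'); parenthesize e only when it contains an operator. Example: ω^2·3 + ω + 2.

base 2: 10 = 2^(2 + 1) + 2; at 3: 3^(3 + 1) + 3 = 84; next = 83
base 3: 83 = 3^(3 + 1) + 2; at 4: 4^(4 + 1) + 2 = 1026; next = 1025
base 4: 1025 = 4^(4 + 1) + 1; at 5: 5^(5 + 1) + 1 = 15626; next = 15625
base 5: 15625 = 5^(5 + 1); at 6: 6^(6 + 1) = 279936; next = 279935
base 6: 279935 = 5·6^6 + 5·6^5 + 5·6^4 + 5·6^3 + 5·6^2 + 5·6 + 5; at 7: 5·7^7 + 5·7^5 + 5·7^4 + 5·7^3 + 5·7^2 + 5·7 + 5 = 4215755; next = 4215754

ω^ω·5 + ω^5·5 + ω^4·5 + ω^3·5 + ω^2·5 + ω·5 + 5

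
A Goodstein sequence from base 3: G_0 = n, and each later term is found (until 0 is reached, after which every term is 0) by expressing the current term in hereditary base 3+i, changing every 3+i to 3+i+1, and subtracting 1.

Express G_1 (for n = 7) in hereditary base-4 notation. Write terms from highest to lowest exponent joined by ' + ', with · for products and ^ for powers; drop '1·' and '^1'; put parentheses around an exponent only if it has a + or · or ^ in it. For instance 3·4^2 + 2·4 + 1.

2·4

G_0=7  [base 3] 2·3 + 1  →[3↦4]→  2·4 + 1 = 9  −1 ⇒ G_1=8
G_1=8  [base 4] 2·4  →[4↦5]→  2·5 = 10  −1 ⇒ G_2=9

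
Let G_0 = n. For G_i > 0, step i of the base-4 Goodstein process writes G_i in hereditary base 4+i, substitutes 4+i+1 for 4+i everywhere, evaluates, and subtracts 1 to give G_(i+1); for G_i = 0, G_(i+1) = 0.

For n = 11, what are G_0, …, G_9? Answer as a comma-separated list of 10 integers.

11, 12, 13, 14, 15, 15, 15, 15, 15, 15

base 4: 11 = 2·4 + 3; at 5: 2·5 + 3 = 13; next = 12
base 5: 12 = 2·5 + 2; at 6: 2·6 + 2 = 14; next = 13
base 6: 13 = 2·6 + 1; at 7: 2·7 + 1 = 15; next = 14
base 7: 14 = 2·7; at 8: 2·8 = 16; next = 15
base 8: 15 = 8 + 7; at 9: 9 + 7 = 16; next = 15
base 9: 15 = 9 + 6; at 10: 10 + 6 = 16; next = 15
base 10: 15 = 10 + 5; at 11: 11 + 5 = 16; next = 15
base 11: 15 = 11 + 4; at 12: 12 + 4 = 16; next = 15
base 12: 15 = 12 + 3; at 13: 13 + 3 = 16; next = 15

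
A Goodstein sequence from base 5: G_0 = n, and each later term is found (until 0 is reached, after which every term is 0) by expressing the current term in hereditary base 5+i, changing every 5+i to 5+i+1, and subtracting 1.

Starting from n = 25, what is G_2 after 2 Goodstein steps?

base 5: 25 = 5^2; at 6: 6^2 = 36; next = 35
base 6: 35 = 5·6 + 5; at 7: 5·7 + 5 = 40; next = 39

39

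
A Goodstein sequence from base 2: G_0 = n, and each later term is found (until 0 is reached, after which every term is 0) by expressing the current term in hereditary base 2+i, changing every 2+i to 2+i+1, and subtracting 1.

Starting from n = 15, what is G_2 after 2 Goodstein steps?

15 —HB2→ 2^(2 + 1) + 2^2 + 2 + 1 —bump→ 3^(3 + 1) + 3^3 + 3 + 1 = 112 —(−1)→ 111
111 —HB3→ 3^(3 + 1) + 3^3 + 3 —bump→ 4^(4 + 1) + 4^4 + 4 = 1284 —(−1)→ 1283
1283 —HB4→ 4^(4 + 1) + 4^4 + 3 —bump→ 5^(5 + 1) + 5^5 + 3 = 18753 —(−1)→ 18752

1283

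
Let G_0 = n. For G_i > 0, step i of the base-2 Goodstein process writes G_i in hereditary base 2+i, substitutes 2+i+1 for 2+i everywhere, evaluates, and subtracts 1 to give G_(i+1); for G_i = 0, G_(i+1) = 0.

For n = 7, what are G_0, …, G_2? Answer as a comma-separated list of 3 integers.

7, 30, 259

[0] 7 ≡ 2^2 + 2 + 1 (base 2). Lift 3: 31. −1: 30.
[1] 30 ≡ 3^3 + 3 (base 3). Lift 4: 260. −1: 259.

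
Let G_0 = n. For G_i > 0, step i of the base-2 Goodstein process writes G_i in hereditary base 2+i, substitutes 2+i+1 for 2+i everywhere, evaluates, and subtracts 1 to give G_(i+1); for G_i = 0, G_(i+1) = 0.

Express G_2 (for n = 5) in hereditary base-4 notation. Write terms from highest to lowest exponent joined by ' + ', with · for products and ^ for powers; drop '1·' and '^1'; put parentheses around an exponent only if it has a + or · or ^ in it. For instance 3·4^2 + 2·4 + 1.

3·4^3 + 3·4^2 + 3·4 + 3

G_0=5  [base 2] 2^2 + 1  →[2↦3]→  3^3 + 1 = 28  −1 ⇒ G_1=27
G_1=27  [base 3] 3^3  →[3↦4]→  4^4 = 256  −1 ⇒ G_2=255
G_2=255  [base 4] 3·4^3 + 3·4^2 + 3·4 + 3  →[4↦5]→  3·5^3 + 3·5^2 + 3·5 + 3 = 468  −1 ⇒ G_3=467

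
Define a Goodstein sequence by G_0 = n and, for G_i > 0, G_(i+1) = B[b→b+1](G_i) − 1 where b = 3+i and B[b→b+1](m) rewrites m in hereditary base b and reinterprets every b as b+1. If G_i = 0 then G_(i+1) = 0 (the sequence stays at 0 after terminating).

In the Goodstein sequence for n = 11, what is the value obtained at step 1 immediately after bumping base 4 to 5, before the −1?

G_0 = 11. HB_3(11) = 3^2 + 2. Bump = 18. G_1 = 17.
G_1 = 17. HB_4(17) = 4^2 + 1. Bump = 26. G_2 = 25.

26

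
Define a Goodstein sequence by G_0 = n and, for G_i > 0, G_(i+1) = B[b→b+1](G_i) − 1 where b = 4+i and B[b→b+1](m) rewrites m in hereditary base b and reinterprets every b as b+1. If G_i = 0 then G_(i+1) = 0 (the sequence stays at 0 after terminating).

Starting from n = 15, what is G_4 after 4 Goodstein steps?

23

base 4: 15 = 3·4 + 3; at 5: 3·5 + 3 = 18; next = 17
base 5: 17 = 3·5 + 2; at 6: 3·6 + 2 = 20; next = 19
base 6: 19 = 3·6 + 1; at 7: 3·7 + 1 = 22; next = 21
base 7: 21 = 3·7; at 8: 3·8 = 24; next = 23
base 8: 23 = 2·8 + 7; at 9: 2·9 + 7 = 25; next = 24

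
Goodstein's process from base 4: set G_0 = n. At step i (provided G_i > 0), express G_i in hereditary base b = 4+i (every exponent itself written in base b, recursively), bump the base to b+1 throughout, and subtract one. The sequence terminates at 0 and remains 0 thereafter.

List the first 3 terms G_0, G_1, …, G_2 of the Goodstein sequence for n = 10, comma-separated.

[0] 10 ≡ 2·4 + 2 (base 4). Lift 5: 12. −1: 11.
[1] 11 ≡ 2·5 + 1 (base 5). Lift 6: 13. −1: 12.

10, 11, 12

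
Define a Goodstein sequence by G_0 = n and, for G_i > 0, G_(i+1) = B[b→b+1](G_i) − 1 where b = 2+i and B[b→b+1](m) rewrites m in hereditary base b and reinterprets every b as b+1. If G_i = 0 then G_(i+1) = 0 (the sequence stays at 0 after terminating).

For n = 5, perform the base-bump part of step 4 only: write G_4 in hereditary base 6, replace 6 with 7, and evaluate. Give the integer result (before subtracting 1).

1198

(0) 5|_2 = 2^2 + 1 ↦ 3^3 + 1|_3 = 28 ⇒ 27
(1) 27|_3 = 3^3 ↦ 4^4|_4 = 256 ⇒ 255
(2) 255|_4 = 3·4^3 + 3·4^2 + 3·4 + 3 ↦ 3·5^3 + 3·5^2 + 3·5 + 3|_5 = 468 ⇒ 467
(3) 467|_5 = 3·5^3 + 3·5^2 + 3·5 + 2 ↦ 3·6^3 + 3·6^2 + 3·6 + 2|_6 = 776 ⇒ 775
(4) 775|_6 = 3·6^3 + 3·6^2 + 3·6 + 1 ↦ 3·7^3 + 3·7^2 + 3·7 + 1|_7 = 1198 ⇒ 1197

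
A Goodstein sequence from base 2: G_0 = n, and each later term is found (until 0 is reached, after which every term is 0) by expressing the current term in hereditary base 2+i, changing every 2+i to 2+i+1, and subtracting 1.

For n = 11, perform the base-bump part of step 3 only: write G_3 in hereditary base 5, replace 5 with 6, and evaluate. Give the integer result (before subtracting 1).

279938

G_0=11  [base 2] 2^(2 + 1) + 2 + 1  →[2↦3]→  3^(3 + 1) + 3 + 1 = 85  −1 ⇒ G_1=84
G_1=84  [base 3] 3^(3 + 1) + 3  →[3↦4]→  4^(4 + 1) + 4 = 1028  −1 ⇒ G_2=1027
G_2=1027  [base 4] 4^(4 + 1) + 3  →[4↦5]→  5^(5 + 1) + 3 = 15628  −1 ⇒ G_3=15627
G_3=15627  [base 5] 5^(5 + 1) + 2  →[5↦6]→  6^(6 + 1) + 2 = 279938  −1 ⇒ G_4=279937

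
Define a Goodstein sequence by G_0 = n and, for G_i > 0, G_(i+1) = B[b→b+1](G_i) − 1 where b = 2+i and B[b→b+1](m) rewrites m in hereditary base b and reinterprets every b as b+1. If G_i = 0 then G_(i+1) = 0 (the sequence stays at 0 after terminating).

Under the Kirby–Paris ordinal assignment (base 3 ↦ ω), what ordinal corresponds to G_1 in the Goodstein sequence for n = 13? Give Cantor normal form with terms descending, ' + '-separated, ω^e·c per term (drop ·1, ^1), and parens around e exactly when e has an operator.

ω^(ω + 1) + ω^ω

i=0: 13 = 2^(2 + 1) + 2^2 + 1 (b=2); 2→3: 3^(3 + 1) + 3^3 + 1 = 109; 109−1 = 108
i=1: 108 = 3^(3 + 1) + 3^3 (b=3); 3→4: 4^(4 + 1) + 4^4 = 1280; 1280−1 = 1279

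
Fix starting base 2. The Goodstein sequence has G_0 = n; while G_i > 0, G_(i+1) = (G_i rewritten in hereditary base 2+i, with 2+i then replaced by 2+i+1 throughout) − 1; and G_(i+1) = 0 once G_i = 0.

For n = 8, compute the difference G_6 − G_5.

31907376

8 —HB2→ 2^(2 + 1) —bump→ 3^(3 + 1) = 81 —(−1)→ 80
80 —HB3→ 2·3^3 + 2·3^2 + 2·3 + 2 —bump→ 2·4^4 + 2·4^2 + 2·4 + 2 = 554 —(−1)→ 553
553 —HB4→ 2·4^4 + 2·4^2 + 2·4 + 1 —bump→ 2·5^5 + 2·5^2 + 2·5 + 1 = 6311 —(−1)→ 6310
6310 —HB5→ 2·5^5 + 2·5^2 + 2·5 —bump→ 2·6^6 + 2·6^2 + 2·6 = 93396 —(−1)→ 93395
93395 —HB6→ 2·6^6 + 2·6^2 + 6 + 5 —bump→ 2·7^7 + 2·7^2 + 7 + 5 = 1647196 —(−1)→ 1647195
1647195 —HB7→ 2·7^7 + 2·7^2 + 7 + 4 —bump→ 2·8^8 + 2·8^2 + 8 + 4 = 33554572 —(−1)→ 33554571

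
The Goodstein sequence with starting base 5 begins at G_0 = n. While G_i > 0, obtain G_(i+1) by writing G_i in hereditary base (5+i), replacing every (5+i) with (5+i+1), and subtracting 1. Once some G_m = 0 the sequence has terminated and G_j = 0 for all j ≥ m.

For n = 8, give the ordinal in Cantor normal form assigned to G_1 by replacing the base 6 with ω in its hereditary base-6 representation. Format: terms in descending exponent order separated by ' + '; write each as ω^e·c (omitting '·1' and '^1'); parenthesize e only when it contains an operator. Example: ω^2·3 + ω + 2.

G_0=8  [base 5] 5 + 3  →[5↦6]→  6 + 3 = 9  −1 ⇒ G_1=8
G_1=8  [base 6] 6 + 2  →[6↦7]→  7 + 2 = 9  −1 ⇒ G_2=8

ω + 2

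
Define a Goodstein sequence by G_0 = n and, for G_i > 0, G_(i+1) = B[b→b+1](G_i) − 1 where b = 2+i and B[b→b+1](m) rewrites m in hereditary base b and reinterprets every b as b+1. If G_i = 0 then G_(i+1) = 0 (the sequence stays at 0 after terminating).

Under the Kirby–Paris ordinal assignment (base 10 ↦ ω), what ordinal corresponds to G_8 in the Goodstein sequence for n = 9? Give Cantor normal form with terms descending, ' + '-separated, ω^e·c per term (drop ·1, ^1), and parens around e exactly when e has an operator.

ω^ω·3 + ω^3·3 + ω^2·3 + ω·2 + 5

[0] 9 ≡ 2^(2 + 1) + 1 (base 2). Lift 3: 82. −1: 81.
[1] 81 ≡ 3^(3 + 1) (base 3). Lift 4: 1024. −1: 1023.
[2] 1023 ≡ 3·4^4 + 3·4^3 + 3·4^2 + 3·4 + 3 (base 4). Lift 5: 9843. −1: 9842.
[3] 9842 ≡ 3·5^5 + 3·5^3 + 3·5^2 + 3·5 + 2 (base 5). Lift 6: 140744. −1: 140743.
[4] 140743 ≡ 3·6^6 + 3·6^3 + 3·6^2 + 3·6 + 1 (base 6). Lift 7: 2471827. −1: 2471826.
[5] 2471826 ≡ 3·7^7 + 3·7^3 + 3·7^2 + 3·7 (base 7). Lift 8: 50333400. −1: 50333399.
[6] 50333399 ≡ 3·8^8 + 3·8^3 + 3·8^2 + 2·8 + 7 (base 8). Lift 9: 1162263922. −1: 1162263921.
[7] 1162263921 ≡ 3·9^9 + 3·9^3 + 3·9^2 + 2·9 + 6 (base 9). Lift 10: 30000003326. −1: 30000003325.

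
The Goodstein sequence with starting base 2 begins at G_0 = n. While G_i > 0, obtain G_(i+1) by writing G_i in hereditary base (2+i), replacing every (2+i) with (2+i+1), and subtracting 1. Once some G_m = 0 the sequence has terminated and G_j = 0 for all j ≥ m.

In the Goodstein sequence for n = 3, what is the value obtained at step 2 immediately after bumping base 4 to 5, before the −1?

step 0: 3 = 2 + 1; sub 3 for 2: 3 + 1; = 4; G_1 = 4−1 = 3
step 1: 3 = 3; sub 4 for 3: 4; = 4; G_2 = 4−1 = 3
step 2: 3 = 3; sub 5 for 4: 3; = 3; G_3 = 3−1 = 2

3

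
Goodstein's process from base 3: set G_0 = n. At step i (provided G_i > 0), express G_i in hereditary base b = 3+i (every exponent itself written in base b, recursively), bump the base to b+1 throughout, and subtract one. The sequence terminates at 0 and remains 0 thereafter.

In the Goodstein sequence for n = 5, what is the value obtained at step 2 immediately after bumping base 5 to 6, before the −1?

step 0: 5 = 3 + 2; sub 4 for 3: 4 + 2; = 6; G_1 = 6−1 = 5
step 1: 5 = 4 + 1; sub 5 for 4: 5 + 1; = 6; G_2 = 6−1 = 5
step 2: 5 = 5; sub 6 for 5: 6; = 6; G_3 = 6−1 = 5

6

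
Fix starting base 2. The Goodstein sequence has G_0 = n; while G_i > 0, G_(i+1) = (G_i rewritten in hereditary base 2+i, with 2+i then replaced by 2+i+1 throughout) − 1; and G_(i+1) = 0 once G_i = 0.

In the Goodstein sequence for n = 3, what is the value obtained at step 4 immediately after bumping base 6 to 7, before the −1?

(0) 3|_2 = 2 + 1 ↦ 3 + 1|_3 = 4 ⇒ 3
(1) 3|_3 = 3 ↦ 4|_4 = 4 ⇒ 3
(2) 3|_4 = 3 ↦ 3|_5 = 3 ⇒ 2
(3) 2|_5 = 2 ↦ 2|_6 = 2 ⇒ 1
(4) 1|_6 = 1 ↦ 1|_7 = 1 ⇒ 0

1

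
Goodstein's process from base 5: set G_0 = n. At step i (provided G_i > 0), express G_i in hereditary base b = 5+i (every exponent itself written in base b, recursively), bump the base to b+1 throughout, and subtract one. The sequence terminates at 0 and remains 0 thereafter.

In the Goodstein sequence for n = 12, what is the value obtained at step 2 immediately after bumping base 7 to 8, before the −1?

16

(0) 12|_5 = 2·5 + 2 ↦ 2·6 + 2|_6 = 14 ⇒ 13
(1) 13|_6 = 2·6 + 1 ↦ 2·7 + 1|_7 = 15 ⇒ 14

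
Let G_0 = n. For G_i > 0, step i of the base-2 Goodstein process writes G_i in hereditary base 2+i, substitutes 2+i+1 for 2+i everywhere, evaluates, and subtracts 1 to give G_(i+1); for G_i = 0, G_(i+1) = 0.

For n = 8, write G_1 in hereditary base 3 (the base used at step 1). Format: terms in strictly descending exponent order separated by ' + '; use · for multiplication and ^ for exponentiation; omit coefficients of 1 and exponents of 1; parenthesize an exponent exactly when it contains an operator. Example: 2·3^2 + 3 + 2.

2·3^3 + 2·3^2 + 2·3 + 2

[0] 8 ≡ 2^(2 + 1) (base 2). Lift 3: 81. −1: 80.
[1] 80 ≡ 2·3^3 + 2·3^2 + 2·3 + 2 (base 3). Lift 4: 554. −1: 553.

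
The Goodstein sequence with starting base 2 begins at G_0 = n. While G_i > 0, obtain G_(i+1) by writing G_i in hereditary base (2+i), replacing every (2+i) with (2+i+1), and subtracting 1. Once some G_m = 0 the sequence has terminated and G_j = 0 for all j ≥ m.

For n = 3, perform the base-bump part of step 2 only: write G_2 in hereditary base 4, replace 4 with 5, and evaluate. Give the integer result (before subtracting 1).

3

step 0: 3 = 2 + 1; sub 3 for 2: 3 + 1; = 4; G_1 = 4−1 = 3
step 1: 3 = 3; sub 4 for 3: 4; = 4; G_2 = 4−1 = 3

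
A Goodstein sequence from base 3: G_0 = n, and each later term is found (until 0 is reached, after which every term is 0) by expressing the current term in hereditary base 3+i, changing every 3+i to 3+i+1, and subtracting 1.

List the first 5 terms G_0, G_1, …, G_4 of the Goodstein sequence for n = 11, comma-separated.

11, 17, 25, 35, 39

step 0: 11 = 3^2 + 2; sub 4 for 3: 4^2 + 2; = 18; G_1 = 18−1 = 17
step 1: 17 = 4^2 + 1; sub 5 for 4: 5^2 + 1; = 26; G_2 = 26−1 = 25
step 2: 25 = 5^2; sub 6 for 5: 6^2; = 36; G_3 = 36−1 = 35
step 3: 35 = 5·6 + 5; sub 7 for 6: 5·7 + 5; = 40; G_4 = 40−1 = 39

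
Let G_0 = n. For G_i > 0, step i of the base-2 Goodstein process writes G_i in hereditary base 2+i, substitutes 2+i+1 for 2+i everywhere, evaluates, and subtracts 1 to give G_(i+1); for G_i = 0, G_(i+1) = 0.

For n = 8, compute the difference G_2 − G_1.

G_0 = 8. HB_2(8) = 2^(2 + 1). Bump = 81. G_1 = 80.
G_1 = 80. HB_3(80) = 2·3^3 + 2·3^2 + 2·3 + 2. Bump = 554. G_2 = 553.

473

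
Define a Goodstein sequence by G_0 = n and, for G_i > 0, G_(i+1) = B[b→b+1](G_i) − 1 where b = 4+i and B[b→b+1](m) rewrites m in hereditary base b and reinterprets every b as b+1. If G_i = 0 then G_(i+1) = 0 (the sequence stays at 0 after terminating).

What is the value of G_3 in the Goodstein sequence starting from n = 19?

49

G_0 = 19. HB_4(19) = 4^2 + 3. Bump = 28. G_1 = 27.
G_1 = 27. HB_5(27) = 5^2 + 2. Bump = 38. G_2 = 37.
G_2 = 37. HB_6(37) = 6^2 + 1. Bump = 50. G_3 = 49.
G_3 = 49. HB_7(49) = 7^2. Bump = 64. G_4 = 63.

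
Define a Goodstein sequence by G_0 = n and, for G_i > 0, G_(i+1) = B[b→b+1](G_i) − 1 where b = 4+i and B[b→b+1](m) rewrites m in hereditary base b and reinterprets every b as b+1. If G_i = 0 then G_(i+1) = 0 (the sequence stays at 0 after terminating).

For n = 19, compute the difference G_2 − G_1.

10

i=0: 19 = 4^2 + 3 (b=4); 4→5: 5^2 + 3 = 28; 28−1 = 27
i=1: 27 = 5^2 + 2 (b=5); 5→6: 6^2 + 2 = 38; 38−1 = 37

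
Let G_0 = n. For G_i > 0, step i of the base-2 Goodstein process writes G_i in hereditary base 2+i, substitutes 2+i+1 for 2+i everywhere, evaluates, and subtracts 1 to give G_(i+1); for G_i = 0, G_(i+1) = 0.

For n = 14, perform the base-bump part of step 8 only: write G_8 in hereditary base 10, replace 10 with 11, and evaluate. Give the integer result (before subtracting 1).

3138429262497

base 2: 14 = 2^(2 + 1) + 2^2 + 2; at 3: 3^(3 + 1) + 3^3 + 3 = 111; next = 110
base 3: 110 = 3^(3 + 1) + 3^3 + 2; at 4: 4^(4 + 1) + 4^4 + 2 = 1282; next = 1281
base 4: 1281 = 4^(4 + 1) + 4^4 + 1; at 5: 5^(5 + 1) + 5^5 + 1 = 18751; next = 18750
base 5: 18750 = 5^(5 + 1) + 5^5; at 6: 6^(6 + 1) + 6^6 = 326592; next = 326591
base 6: 326591 = 6^(6 + 1) + 5·6^5 + 5·6^4 + 5·6^3 + 5·6^2 + 5·6 + 5; at 7: 7^(7 + 1) + 5·7^5 + 5·7^4 + 5·7^3 + 5·7^2 + 5·7 + 5 = 5862841; next = 5862840
base 7: 5862840 = 7^(7 + 1) + 5·7^5 + 5·7^4 + 5·7^3 + 5·7^2 + 5·7 + 4; at 8: 8^(8 + 1) + 5·8^5 + 5·8^4 + 5·8^3 + 5·8^2 + 5·8 + 4 = 134404972; next = 134404971
base 8: 134404971 = 8^(8 + 1) + 5·8^5 + 5·8^4 + 5·8^3 + 5·8^2 + 5·8 + 3; at 9: 9^(9 + 1) + 5·9^5 + 5·9^4 + 5·9^3 + 5·9^2 + 5·9 + 3 = 3487116549; next = 3487116548
base 9: 3487116548 = 9^(9 + 1) + 5·9^5 + 5·9^4 + 5·9^3 + 5·9^2 + 5·9 + 2; at 10: 10^(10 + 1) + 5·10^5 + 5·10^4 + 5·10^3 + 5·10^2 + 5·10 + 2 = 100000555552; next = 100000555551
base 10: 100000555551 = 10^(10 + 1) + 5·10^5 + 5·10^4 + 5·10^3 + 5·10^2 + 5·10 + 1; at 11: 11^(11 + 1) + 5·11^5 + 5·11^4 + 5·11^3 + 5·11^2 + 5·11 + 1 = 3138429262497; next = 3138429262496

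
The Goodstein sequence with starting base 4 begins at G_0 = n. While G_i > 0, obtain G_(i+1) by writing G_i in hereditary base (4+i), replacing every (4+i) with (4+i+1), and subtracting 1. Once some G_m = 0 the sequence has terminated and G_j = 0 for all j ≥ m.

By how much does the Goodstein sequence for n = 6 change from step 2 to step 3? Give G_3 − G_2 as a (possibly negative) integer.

G_0 = 6. HB_4(6) = 4 + 2. Bump = 7. G_1 = 6.
G_1 = 6. HB_5(6) = 5 + 1. Bump = 7. G_2 = 6.
G_2 = 6. HB_6(6) = 6. Bump = 7. G_3 = 6.

0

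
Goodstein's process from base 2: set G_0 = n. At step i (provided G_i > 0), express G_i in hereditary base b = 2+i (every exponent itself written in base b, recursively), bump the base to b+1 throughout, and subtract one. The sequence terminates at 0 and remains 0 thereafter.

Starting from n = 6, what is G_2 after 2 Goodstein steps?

257

6 —HB2→ 2^2 + 2 —bump→ 3^3 + 3 = 30 —(−1)→ 29
29 —HB3→ 3^3 + 2 —bump→ 4^4 + 2 = 258 —(−1)→ 257
257 —HB4→ 4^4 + 1 —bump→ 5^5 + 1 = 3126 —(−1)→ 3125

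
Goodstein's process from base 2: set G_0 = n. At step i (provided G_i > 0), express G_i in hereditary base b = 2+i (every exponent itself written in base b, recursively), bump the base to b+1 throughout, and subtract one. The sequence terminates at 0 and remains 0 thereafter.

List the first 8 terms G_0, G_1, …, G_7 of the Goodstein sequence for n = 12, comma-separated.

step 0: 12 = 2^(2 + 1) + 2^2; sub 3 for 2: 3^(3 + 1) + 3^3; = 108; G_1 = 108−1 = 107
step 1: 107 = 3^(3 + 1) + 2·3^2 + 2·3 + 2; sub 4 for 3: 4^(4 + 1) + 2·4^2 + 2·4 + 2; = 1066; G_2 = 1066−1 = 1065
step 2: 1065 = 4^(4 + 1) + 2·4^2 + 2·4 + 1; sub 5 for 4: 5^(5 + 1) + 2·5^2 + 2·5 + 1; = 15686; G_3 = 15686−1 = 15685
step 3: 15685 = 5^(5 + 1) + 2·5^2 + 2·5; sub 6 for 5: 6^(6 + 1) + 2·6^2 + 2·6; = 280020; G_4 = 280020−1 = 280019
step 4: 280019 = 6^(6 + 1) + 2·6^2 + 6 + 5; sub 7 for 6: 7^(7 + 1) + 2·7^2 + 7 + 5; = 5764911; G_5 = 5764911−1 = 5764910
step 5: 5764910 = 7^(7 + 1) + 2·7^2 + 7 + 4; sub 8 for 7: 8^(8 + 1) + 2·8^2 + 8 + 4; = 134217868; G_6 = 134217868−1 = 134217867
step 6: 134217867 = 8^(8 + 1) + 2·8^2 + 8 + 3; sub 9 for 8: 9^(9 + 1) + 2·9^2 + 9 + 3; = 3486784575; G_7 = 3486784575−1 = 3486784574

12, 107, 1065, 15685, 280019, 5764910, 134217867, 3486784574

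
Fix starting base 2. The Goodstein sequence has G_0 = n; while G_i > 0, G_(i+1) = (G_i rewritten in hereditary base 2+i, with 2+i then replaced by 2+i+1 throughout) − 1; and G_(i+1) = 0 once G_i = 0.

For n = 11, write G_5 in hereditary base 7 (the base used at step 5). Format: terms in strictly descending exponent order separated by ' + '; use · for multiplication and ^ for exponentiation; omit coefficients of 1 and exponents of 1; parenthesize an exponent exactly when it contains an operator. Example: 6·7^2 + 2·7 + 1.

base 2: 11 = 2^(2 + 1) + 2 + 1; at 3: 3^(3 + 1) + 3 + 1 = 85; next = 84
base 3: 84 = 3^(3 + 1) + 3; at 4: 4^(4 + 1) + 4 = 1028; next = 1027
base 4: 1027 = 4^(4 + 1) + 3; at 5: 5^(5 + 1) + 3 = 15628; next = 15627
base 5: 15627 = 5^(5 + 1) + 2; at 6: 6^(6 + 1) + 2 = 279938; next = 279937
base 6: 279937 = 6^(6 + 1) + 1; at 7: 7^(7 + 1) + 1 = 5764802; next = 5764801
base 7: 5764801 = 7^(7 + 1); at 8: 8^(8 + 1) = 134217728; next = 134217727

7^(7 + 1)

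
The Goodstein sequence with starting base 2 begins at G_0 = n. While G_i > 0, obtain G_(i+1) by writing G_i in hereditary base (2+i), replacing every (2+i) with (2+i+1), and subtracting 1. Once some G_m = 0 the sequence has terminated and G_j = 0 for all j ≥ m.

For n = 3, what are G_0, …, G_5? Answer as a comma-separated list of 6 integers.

3, 3, 3, 2, 1, 0

base 2: 3 = 2 + 1; at 3: 3 + 1 = 4; next = 3
base 3: 3 = 3; at 4: 4 = 4; next = 3
base 4: 3 = 3; at 5: 3 = 3; next = 2
base 5: 2 = 2; at 6: 2 = 2; next = 1
base 6: 1 = 1; at 7: 1 = 1; next = 0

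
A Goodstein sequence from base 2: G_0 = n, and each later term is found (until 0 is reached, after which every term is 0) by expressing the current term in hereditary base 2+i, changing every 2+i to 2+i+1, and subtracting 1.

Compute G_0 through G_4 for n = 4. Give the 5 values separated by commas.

4, 26, 41, 60, 83

i=0: 4 = 2^2 (b=2); 2→3: 3^3 = 27; 27−1 = 26
i=1: 26 = 2·3^2 + 2·3 + 2 (b=3); 3→4: 2·4^2 + 2·4 + 2 = 42; 42−1 = 41
i=2: 41 = 2·4^2 + 2·4 + 1 (b=4); 4→5: 2·5^2 + 2·5 + 1 = 61; 61−1 = 60
i=3: 60 = 2·5^2 + 2·5 (b=5); 5→6: 2·6^2 + 2·6 = 84; 84−1 = 83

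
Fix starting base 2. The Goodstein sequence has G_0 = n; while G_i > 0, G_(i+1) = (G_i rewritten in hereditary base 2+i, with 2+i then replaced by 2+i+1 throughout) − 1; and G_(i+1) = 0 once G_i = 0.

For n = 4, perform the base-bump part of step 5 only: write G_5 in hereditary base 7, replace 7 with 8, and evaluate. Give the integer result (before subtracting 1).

140

(0) 4|_2 = 2^2 ↦ 3^3|_3 = 27 ⇒ 26
(1) 26|_3 = 2·3^2 + 2·3 + 2 ↦ 2·4^2 + 2·4 + 2|_4 = 42 ⇒ 41
(2) 41|_4 = 2·4^2 + 2·4 + 1 ↦ 2·5^2 + 2·5 + 1|_5 = 61 ⇒ 60
(3) 60|_5 = 2·5^2 + 2·5 ↦ 2·6^2 + 2·6|_6 = 84 ⇒ 83
(4) 83|_6 = 2·6^2 + 6 + 5 ↦ 2·7^2 + 7 + 5|_7 = 110 ⇒ 109
(5) 109|_7 = 2·7^2 + 7 + 4 ↦ 2·8^2 + 8 + 4|_8 = 140 ⇒ 139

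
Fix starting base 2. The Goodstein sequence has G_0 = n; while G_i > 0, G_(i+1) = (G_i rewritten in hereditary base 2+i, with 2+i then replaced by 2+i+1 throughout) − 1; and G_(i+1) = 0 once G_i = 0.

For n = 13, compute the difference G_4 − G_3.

G_0=13  [base 2] 2^(2 + 1) + 2^2 + 1  →[2↦3]→  3^(3 + 1) + 3^3 + 1 = 109  −1 ⇒ G_1=108
G_1=108  [base 3] 3^(3 + 1) + 3^3  →[3↦4]→  4^(4 + 1) + 4^4 = 1280  −1 ⇒ G_2=1279
G_2=1279  [base 4] 4^(4 + 1) + 3·4^3 + 3·4^2 + 3·4 + 3  →[4↦5]→  5^(5 + 1) + 3·5^3 + 3·5^2 + 3·5 + 3 = 16093  −1 ⇒ G_3=16092
G_3=16092  [base 5] 5^(5 + 1) + 3·5^3 + 3·5^2 + 3·5 + 2  →[5↦6]→  6^(6 + 1) + 3·6^3 + 3·6^2 + 3·6 + 2 = 280712  −1 ⇒ G_4=280711

264619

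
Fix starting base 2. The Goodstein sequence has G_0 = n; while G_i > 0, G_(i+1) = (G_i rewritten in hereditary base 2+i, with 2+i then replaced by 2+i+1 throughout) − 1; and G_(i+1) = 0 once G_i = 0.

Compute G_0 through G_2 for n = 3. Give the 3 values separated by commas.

3, 3, 3

3 —HB2→ 2 + 1 —bump→ 3 + 1 = 4 —(−1)→ 3
3 —HB3→ 3 —bump→ 4 = 4 —(−1)→ 3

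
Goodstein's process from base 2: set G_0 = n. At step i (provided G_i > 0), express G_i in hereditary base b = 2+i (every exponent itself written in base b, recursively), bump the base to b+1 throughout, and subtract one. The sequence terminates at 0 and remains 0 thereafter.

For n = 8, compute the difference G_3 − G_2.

5757

base 2: 8 = 2^(2 + 1); at 3: 3^(3 + 1) = 81; next = 80
base 3: 80 = 2·3^3 + 2·3^2 + 2·3 + 2; at 4: 2·4^4 + 2·4^2 + 2·4 + 2 = 554; next = 553
base 4: 553 = 2·4^4 + 2·4^2 + 2·4 + 1; at 5: 2·5^5 + 2·5^2 + 2·5 + 1 = 6311; next = 6310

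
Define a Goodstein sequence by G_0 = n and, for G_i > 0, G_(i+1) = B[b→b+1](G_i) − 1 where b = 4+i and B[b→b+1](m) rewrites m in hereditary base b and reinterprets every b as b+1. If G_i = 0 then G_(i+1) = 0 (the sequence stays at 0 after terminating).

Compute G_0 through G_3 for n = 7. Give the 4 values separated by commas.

i=0: 7 = 4 + 3 (b=4); 4→5: 5 + 3 = 8; 8−1 = 7
i=1: 7 = 5 + 2 (b=5); 5→6: 6 + 2 = 8; 8−1 = 7
i=2: 7 = 6 + 1 (b=6); 6→7: 7 + 1 = 8; 8−1 = 7

7, 7, 7, 7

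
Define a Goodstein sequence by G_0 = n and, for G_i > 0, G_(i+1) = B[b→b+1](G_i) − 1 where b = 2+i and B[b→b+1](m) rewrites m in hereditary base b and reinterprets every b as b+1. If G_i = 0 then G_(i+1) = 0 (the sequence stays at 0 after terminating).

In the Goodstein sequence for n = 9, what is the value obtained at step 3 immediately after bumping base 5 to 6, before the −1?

140744

(0) 9|_2 = 2^(2 + 1) + 1 ↦ 3^(3 + 1) + 1|_3 = 82 ⇒ 81
(1) 81|_3 = 3^(3 + 1) ↦ 4^(4 + 1)|_4 = 1024 ⇒ 1023
(2) 1023|_4 = 3·4^4 + 3·4^3 + 3·4^2 + 3·4 + 3 ↦ 3·5^5 + 3·5^3 + 3·5^2 + 3·5 + 3|_5 = 9843 ⇒ 9842
(3) 9842|_5 = 3·5^5 + 3·5^3 + 3·5^2 + 3·5 + 2 ↦ 3·6^6 + 3·6^3 + 3·6^2 + 3·6 + 2|_6 = 140744 ⇒ 140743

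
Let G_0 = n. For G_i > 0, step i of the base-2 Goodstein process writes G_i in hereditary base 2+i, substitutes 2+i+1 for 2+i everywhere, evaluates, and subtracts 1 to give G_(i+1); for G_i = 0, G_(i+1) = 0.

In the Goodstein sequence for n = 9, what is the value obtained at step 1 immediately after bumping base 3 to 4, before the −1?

G_0=9  [base 2] 2^(2 + 1) + 1  →[2↦3]→  3^(3 + 1) + 1 = 82  −1 ⇒ G_1=81
G_1=81  [base 3] 3^(3 + 1)  →[3↦4]→  4^(4 + 1) = 1024  −1 ⇒ G_2=1023

1024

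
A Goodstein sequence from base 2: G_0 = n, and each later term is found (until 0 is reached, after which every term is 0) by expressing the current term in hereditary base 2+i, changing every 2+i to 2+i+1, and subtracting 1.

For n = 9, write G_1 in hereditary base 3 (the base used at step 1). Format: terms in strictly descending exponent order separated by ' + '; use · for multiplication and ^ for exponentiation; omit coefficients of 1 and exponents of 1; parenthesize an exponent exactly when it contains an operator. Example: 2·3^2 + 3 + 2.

3^(3 + 1)

(0) 9|_2 = 2^(2 + 1) + 1 ↦ 3^(3 + 1) + 1|_3 = 82 ⇒ 81
(1) 81|_3 = 3^(3 + 1) ↦ 4^(4 + 1)|_4 = 1024 ⇒ 1023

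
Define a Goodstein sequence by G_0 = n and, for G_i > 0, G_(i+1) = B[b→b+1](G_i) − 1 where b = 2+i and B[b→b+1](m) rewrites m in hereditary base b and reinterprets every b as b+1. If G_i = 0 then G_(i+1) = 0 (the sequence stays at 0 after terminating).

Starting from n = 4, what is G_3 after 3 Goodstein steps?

60

(0) 4|_2 = 2^2 ↦ 3^3|_3 = 27 ⇒ 26
(1) 26|_3 = 2·3^2 + 2·3 + 2 ↦ 2·4^2 + 2·4 + 2|_4 = 42 ⇒ 41
(2) 41|_4 = 2·4^2 + 2·4 + 1 ↦ 2·5^2 + 2·5 + 1|_5 = 61 ⇒ 60
(3) 60|_5 = 2·5^2 + 2·5 ↦ 2·6^2 + 2·6|_6 = 84 ⇒ 83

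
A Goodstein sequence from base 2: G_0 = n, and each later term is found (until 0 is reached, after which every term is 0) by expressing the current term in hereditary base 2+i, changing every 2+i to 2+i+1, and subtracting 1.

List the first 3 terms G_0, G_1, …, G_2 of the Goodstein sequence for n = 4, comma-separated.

[0] 4 ≡ 2^2 (base 2). Lift 3: 27. −1: 26.
[1] 26 ≡ 2·3^2 + 2·3 + 2 (base 3). Lift 4: 42. −1: 41.

4, 26, 41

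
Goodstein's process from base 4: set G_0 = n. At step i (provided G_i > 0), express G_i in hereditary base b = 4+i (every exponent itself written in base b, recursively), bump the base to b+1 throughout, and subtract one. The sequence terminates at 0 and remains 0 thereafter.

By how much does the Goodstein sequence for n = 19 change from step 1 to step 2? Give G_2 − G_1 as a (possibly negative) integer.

base 4: 19 = 4^2 + 3; at 5: 5^2 + 3 = 28; next = 27
base 5: 27 = 5^2 + 2; at 6: 6^2 + 2 = 38; next = 37

10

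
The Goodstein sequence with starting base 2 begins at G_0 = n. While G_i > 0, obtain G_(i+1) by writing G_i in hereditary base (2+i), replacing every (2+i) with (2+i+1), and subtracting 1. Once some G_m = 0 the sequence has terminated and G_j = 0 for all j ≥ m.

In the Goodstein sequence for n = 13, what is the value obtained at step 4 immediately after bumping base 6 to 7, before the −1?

5765999

13 —HB2→ 2^(2 + 1) + 2^2 + 1 —bump→ 3^(3 + 1) + 3^3 + 1 = 109 —(−1)→ 108
108 —HB3→ 3^(3 + 1) + 3^3 —bump→ 4^(4 + 1) + 4^4 = 1280 —(−1)→ 1279
1279 —HB4→ 4^(4 + 1) + 3·4^3 + 3·4^2 + 3·4 + 3 —bump→ 5^(5 + 1) + 3·5^3 + 3·5^2 + 3·5 + 3 = 16093 —(−1)→ 16092
16092 —HB5→ 5^(5 + 1) + 3·5^3 + 3·5^2 + 3·5 + 2 —bump→ 6^(6 + 1) + 3·6^3 + 3·6^2 + 3·6 + 2 = 280712 —(−1)→ 280711
280711 —HB6→ 6^(6 + 1) + 3·6^3 + 3·6^2 + 3·6 + 1 —bump→ 7^(7 + 1) + 3·7^3 + 3·7^2 + 3·7 + 1 = 5765999 —(−1)→ 5765998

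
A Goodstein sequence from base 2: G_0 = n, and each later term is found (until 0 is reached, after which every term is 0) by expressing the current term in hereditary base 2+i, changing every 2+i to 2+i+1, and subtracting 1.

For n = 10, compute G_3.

step 0: 10 = 2^(2 + 1) + 2; sub 3 for 2: 3^(3 + 1) + 3; = 84; G_1 = 84−1 = 83
step 1: 83 = 3^(3 + 1) + 2; sub 4 for 3: 4^(4 + 1) + 2; = 1026; G_2 = 1026−1 = 1025
step 2: 1025 = 4^(4 + 1) + 1; sub 5 for 4: 5^(5 + 1) + 1; = 15626; G_3 = 15626−1 = 15625
step 3: 15625 = 5^(5 + 1); sub 6 for 5: 6^(6 + 1); = 279936; G_4 = 279936−1 = 279935

15625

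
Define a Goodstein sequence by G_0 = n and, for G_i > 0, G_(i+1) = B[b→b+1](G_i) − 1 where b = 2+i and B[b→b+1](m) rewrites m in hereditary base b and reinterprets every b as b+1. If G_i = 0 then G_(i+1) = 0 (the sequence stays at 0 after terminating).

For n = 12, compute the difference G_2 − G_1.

(0) 12|_2 = 2^(2 + 1) + 2^2 ↦ 3^(3 + 1) + 3^3|_3 = 108 ⇒ 107
(1) 107|_3 = 3^(3 + 1) + 2·3^2 + 2·3 + 2 ↦ 4^(4 + 1) + 2·4^2 + 2·4 + 2|_4 = 1066 ⇒ 1065

958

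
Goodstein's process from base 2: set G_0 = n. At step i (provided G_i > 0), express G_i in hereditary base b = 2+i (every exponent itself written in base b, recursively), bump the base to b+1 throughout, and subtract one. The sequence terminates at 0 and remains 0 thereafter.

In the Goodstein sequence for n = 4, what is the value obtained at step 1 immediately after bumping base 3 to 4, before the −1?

42

G_0 = 4. HB_2(4) = 2^2. Bump = 27. G_1 = 26.
G_1 = 26. HB_3(26) = 2·3^2 + 2·3 + 2. Bump = 42. G_2 = 41.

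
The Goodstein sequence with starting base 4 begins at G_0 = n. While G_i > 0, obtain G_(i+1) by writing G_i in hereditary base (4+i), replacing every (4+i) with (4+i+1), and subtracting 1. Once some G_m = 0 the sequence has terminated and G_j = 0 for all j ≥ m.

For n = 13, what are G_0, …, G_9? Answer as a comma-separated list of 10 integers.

13 —HB4→ 3·4 + 1 —bump→ 3·5 + 1 = 16 —(−1)→ 15
15 —HB5→ 3·5 —bump→ 3·6 = 18 —(−1)→ 17
17 —HB6→ 2·6 + 5 —bump→ 2·7 + 5 = 19 —(−1)→ 18
18 —HB7→ 2·7 + 4 —bump→ 2·8 + 4 = 20 —(−1)→ 19
19 —HB8→ 2·8 + 3 —bump→ 2·9 + 3 = 21 —(−1)→ 20
20 —HB9→ 2·9 + 2 —bump→ 2·10 + 2 = 22 —(−1)→ 21
21 —HB10→ 2·10 + 1 —bump→ 2·11 + 1 = 23 —(−1)→ 22
22 —HB11→ 2·11 —bump→ 2·12 = 24 —(−1)→ 23
23 —HB12→ 12 + 11 —bump→ 13 + 11 = 24 —(−1)→ 23

13, 15, 17, 18, 19, 20, 21, 22, 23, 23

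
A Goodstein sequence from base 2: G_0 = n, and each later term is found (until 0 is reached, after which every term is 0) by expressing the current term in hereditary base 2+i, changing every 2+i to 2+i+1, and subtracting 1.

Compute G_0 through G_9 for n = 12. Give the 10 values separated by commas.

step 0: 12 = 2^(2 + 1) + 2^2; sub 3 for 2: 3^(3 + 1) + 3^3; = 108; G_1 = 108−1 = 107
step 1: 107 = 3^(3 + 1) + 2·3^2 + 2·3 + 2; sub 4 for 3: 4^(4 + 1) + 2·4^2 + 2·4 + 2; = 1066; G_2 = 1066−1 = 1065
step 2: 1065 = 4^(4 + 1) + 2·4^2 + 2·4 + 1; sub 5 for 4: 5^(5 + 1) + 2·5^2 + 2·5 + 1; = 15686; G_3 = 15686−1 = 15685
step 3: 15685 = 5^(5 + 1) + 2·5^2 + 2·5; sub 6 for 5: 6^(6 + 1) + 2·6^2 + 2·6; = 280020; G_4 = 280020−1 = 280019
step 4: 280019 = 6^(6 + 1) + 2·6^2 + 6 + 5; sub 7 for 6: 7^(7 + 1) + 2·7^2 + 7 + 5; = 5764911; G_5 = 5764911−1 = 5764910
step 5: 5764910 = 7^(7 + 1) + 2·7^2 + 7 + 4; sub 8 for 7: 8^(8 + 1) + 2·8^2 + 8 + 4; = 134217868; G_6 = 134217868−1 = 134217867
step 6: 134217867 = 8^(8 + 1) + 2·8^2 + 8 + 3; sub 9 for 8: 9^(9 + 1) + 2·9^2 + 9 + 3; = 3486784575; G_7 = 3486784575−1 = 3486784574
step 7: 3486784574 = 9^(9 + 1) + 2·9^2 + 9 + 2; sub 10 for 9: 10^(10 + 1) + 2·10^2 + 10 + 2; = 100000000212; G_8 = 100000000212−1 = 100000000211
step 8: 100000000211 = 10^(10 + 1) + 2·10^2 + 10 + 1; sub 11 for 10: 11^(11 + 1) + 2·11^2 + 11 + 1; = 3138428376975; G_9 = 3138428376975−1 = 3138428376974

12, 107, 1065, 15685, 280019, 5764910, 134217867, 3486784574, 100000000211, 3138428376974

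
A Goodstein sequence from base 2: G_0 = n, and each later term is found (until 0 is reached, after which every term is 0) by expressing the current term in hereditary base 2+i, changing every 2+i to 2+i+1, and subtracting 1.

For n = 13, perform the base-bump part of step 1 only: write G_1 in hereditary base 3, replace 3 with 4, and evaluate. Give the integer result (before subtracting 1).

G_0 = 13. HB_2(13) = 2^(2 + 1) + 2^2 + 1. Bump = 109. G_1 = 108.
G_1 = 108. HB_3(108) = 3^(3 + 1) + 3^3. Bump = 1280. G_2 = 1279.

1280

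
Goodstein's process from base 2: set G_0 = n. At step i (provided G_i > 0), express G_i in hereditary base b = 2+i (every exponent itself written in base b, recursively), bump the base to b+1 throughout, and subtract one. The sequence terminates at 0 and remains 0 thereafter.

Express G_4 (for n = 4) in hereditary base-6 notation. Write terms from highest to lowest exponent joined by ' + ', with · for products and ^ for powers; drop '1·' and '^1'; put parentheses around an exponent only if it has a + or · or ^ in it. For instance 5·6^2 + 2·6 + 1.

[0] 4 ≡ 2^2 (base 2). Lift 3: 27. −1: 26.
[1] 26 ≡ 2·3^2 + 2·3 + 2 (base 3). Lift 4: 42. −1: 41.
[2] 41 ≡ 2·4^2 + 2·4 + 1 (base 4). Lift 5: 61. −1: 60.
[3] 60 ≡ 2·5^2 + 2·5 (base 5). Lift 6: 84. −1: 83.
[4] 83 ≡ 2·6^2 + 6 + 5 (base 6). Lift 7: 110. −1: 109.

2·6^2 + 6 + 5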